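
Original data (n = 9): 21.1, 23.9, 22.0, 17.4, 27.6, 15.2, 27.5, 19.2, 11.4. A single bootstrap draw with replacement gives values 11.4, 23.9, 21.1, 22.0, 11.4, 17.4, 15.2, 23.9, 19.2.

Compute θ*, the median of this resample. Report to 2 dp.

Sorted: 11.4, 11.4, 15.2, 17.4, 19.2, 21.1, 22.0, 23.9, 23.9
Median = middle value = 19.20

θ* = 19.20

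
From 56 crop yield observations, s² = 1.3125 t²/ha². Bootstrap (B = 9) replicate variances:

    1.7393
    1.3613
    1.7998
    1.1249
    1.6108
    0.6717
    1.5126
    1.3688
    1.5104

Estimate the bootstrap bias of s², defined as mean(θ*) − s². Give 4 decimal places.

mean(θ*) = (1.7393 + 1.3613 + 1.7998 + 1.1249 + 1.6108 + 0.6717 + 1.5126 + 1.3688 + 1.5104) / 9 = 1.41107
bias = 1.41107 − 1.3125

bias = +0.0986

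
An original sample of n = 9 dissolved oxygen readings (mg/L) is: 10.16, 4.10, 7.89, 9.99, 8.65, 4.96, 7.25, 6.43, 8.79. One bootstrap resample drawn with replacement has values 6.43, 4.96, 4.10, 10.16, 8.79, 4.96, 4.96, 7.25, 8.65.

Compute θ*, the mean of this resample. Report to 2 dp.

θ* = 6.70

Mean = (6.43 + 4.96 + 4.10 + 10.16 + 8.79 + 4.96 + 4.96 + 7.25 + 8.65) / 9 = 60.260 / 9 = 6.70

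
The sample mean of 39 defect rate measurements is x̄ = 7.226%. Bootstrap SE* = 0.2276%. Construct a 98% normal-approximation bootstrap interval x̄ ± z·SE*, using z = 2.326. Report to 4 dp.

Margin = 2.326 × 0.2276 = 0.52940
Interval: 7.226 ± 0.52940

(6.6966, 7.7554)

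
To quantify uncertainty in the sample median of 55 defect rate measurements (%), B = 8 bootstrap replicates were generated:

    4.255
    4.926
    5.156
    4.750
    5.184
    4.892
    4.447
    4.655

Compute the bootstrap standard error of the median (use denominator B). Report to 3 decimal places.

Bootstrap SE is the standard deviation of the 8 replicate medians.
Mean of replicates: (4.255 + 4.926 + 5.156 + 4.750 + 5.184 + 4.892 + 4.447 + 4.655) / 8 = 38.2650 / 8 = 4.7831
Sum of squared deviations: (−0.5281)² + (+0.1429)² + (+0.3729)² + (−0.0331)² + (+0.4009)² + (+0.1089)² + (−0.3361)² + (−0.1281)² = 0.7414
Variance = 0.7414 / 8 = 0.0927
SE* = √0.0927

SE* = 0.304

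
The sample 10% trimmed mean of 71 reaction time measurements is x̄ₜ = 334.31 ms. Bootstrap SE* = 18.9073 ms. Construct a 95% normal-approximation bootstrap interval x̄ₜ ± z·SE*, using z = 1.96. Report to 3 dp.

(297.252, 371.368)

Margin = 1.96 × 18.9073 = 37.0583
Interval: 334.31 ± 37.0583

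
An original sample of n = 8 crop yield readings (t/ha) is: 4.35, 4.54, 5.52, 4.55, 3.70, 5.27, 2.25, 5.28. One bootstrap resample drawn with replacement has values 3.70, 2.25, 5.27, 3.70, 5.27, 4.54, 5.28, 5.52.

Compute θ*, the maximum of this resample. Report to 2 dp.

Maximum = 5.52

θ* = 5.52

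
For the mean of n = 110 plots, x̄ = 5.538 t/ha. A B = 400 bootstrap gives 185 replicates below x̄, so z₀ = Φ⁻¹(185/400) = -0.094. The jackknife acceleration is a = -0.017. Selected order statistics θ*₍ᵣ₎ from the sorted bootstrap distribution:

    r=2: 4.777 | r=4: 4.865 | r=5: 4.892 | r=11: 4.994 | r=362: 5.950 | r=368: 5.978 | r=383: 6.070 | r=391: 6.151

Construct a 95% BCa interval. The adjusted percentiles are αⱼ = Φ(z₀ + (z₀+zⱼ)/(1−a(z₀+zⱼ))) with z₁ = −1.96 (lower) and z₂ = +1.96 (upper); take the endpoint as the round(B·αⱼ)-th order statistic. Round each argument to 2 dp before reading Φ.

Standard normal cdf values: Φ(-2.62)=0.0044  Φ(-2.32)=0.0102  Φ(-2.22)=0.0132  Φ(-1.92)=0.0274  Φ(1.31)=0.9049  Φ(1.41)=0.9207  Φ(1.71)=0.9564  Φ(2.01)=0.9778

Lower: z₀ + z₁ = -0.094 + (-1.960) = -2.054; 1 − a(z₀+z₁) = 1 − (-0.017)(-2.054) = 0.9651; argument = -0.094 + (-2.054)/0.9651 = -2.2223 → -2.22.
α₁ = Φ(-2.22) = 0.0132; rank = round(400 × 0.0132) = 5; θ*₍5₎ = 4.892.
Upper: z₀ + z₂ = 1.866; 1 − a(z₀+z₂) = 1.0317; argument = 1.7146 → 1.71; α₂ = 0.9564; rank = 383; θ*₍383₎ = 6.070.

(4.892, 6.070)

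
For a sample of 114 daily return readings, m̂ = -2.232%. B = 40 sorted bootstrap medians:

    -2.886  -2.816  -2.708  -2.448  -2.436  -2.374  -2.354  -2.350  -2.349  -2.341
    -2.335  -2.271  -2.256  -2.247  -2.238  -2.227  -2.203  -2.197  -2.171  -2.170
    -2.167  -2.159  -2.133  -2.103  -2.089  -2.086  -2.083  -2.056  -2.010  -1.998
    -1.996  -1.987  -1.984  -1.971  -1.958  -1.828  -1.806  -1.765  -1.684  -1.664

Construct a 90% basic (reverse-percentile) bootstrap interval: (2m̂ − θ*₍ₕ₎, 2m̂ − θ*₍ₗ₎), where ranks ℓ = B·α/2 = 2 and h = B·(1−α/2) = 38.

Percentile endpoints at ranks 2 and 38: θ*₍2₎ = -2.816, θ*₍38₎ = -1.765.
Basic interval reflects these around m̂:
  lower = 2 × -2.232 − -1.765 = -2.699
  upper = 2 × -2.232 − -2.816 = -1.648

(-2.699, -1.648)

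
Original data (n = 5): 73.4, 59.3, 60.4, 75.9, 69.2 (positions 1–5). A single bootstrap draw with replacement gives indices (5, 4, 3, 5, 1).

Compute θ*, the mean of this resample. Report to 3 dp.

Resample values: 69.2, 75.9, 60.4, 69.2, 73.4.
Mean = (69.2 + 75.9 + 60.4 + 69.2 + 73.4) / 5 = 348.10 / 5 = 69.620

θ* = 69.620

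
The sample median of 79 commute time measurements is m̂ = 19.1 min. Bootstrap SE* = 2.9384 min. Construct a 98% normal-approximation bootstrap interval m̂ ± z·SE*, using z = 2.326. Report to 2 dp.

Margin = 2.326 × 2.9384 = 6.835
Interval: 19.1 ± 6.835

(12.27, 25.93)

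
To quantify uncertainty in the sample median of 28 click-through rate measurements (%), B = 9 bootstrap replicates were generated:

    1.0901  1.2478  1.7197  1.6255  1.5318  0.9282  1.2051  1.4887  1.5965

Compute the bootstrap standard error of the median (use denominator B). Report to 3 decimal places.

Bootstrap SE is the standard deviation of the 9 replicate medians.
Mean of replicates: (1.0901 + 1.2478 + 1.7197 + 1.6255 + 1.5318 + 0.9282 + 1.2051 + 1.4887 + 1.5965) / 9 = 12.43340 / 9 = 1.38149
Sum of squared deviations: (−0.29139)² + (−0.13369)² + (+0.33821)² + (+0.24401)² + (+0.15031)² + (−0.45329)² + (−0.17639)² + (+0.10721)² + (+0.21501)² = 0.59361
Variance = 0.59361 / 9 = 0.06596
SE* = √0.06596

SE* = 0.257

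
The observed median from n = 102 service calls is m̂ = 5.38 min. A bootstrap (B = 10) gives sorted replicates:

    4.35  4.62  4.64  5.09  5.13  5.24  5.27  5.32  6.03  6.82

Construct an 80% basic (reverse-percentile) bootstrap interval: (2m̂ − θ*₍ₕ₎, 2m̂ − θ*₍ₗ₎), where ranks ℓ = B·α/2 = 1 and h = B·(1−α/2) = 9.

Percentile endpoints at ranks 1 and 9: θ*₍1₎ = 4.35, θ*₍9₎ = 6.03.
Basic interval reflects these around m̂:
  lower = 2 × 5.38 − 6.03 = 4.73
  upper = 2 × 5.38 − 4.35 = 6.41

(4.73, 6.41)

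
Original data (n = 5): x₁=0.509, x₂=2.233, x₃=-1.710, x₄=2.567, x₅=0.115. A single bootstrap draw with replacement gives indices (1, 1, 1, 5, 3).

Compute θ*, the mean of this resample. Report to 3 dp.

Resample values: 0.509, 0.509, 0.509, 0.115, -1.710.
Mean = (0.509 + 0.509 + 0.509 + 0.115 + (-1.710)) / 5 = -0.0680 / 5 = -0.014

θ* = -0.014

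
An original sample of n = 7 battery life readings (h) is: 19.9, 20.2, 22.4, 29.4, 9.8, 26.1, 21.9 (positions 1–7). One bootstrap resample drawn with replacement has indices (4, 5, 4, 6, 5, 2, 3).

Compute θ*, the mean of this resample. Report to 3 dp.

Resample values: 29.4, 9.8, 29.4, 26.1, 9.8, 20.2, 22.4.
Mean = (29.4 + 9.8 + 29.4 + 26.1 + 9.8 + 20.2 + 22.4) / 7 = 147.10 / 7 = 21.014

θ* = 21.014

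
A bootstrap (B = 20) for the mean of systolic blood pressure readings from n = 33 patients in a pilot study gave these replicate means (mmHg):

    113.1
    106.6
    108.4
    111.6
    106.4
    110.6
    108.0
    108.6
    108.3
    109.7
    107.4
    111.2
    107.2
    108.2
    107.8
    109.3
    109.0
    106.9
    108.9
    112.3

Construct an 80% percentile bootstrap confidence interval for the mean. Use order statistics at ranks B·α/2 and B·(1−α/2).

Sorted replicates: 106.4, 106.6, 106.9, 107.2, 107.4, 107.8, 108.0, 108.2, 108.3, 108.4, 108.6, 108.9, 109.0, 109.3, 109.7, 110.6, 111.2, 111.6, 112.3, 113.1
α = 0.20; lower rank = 20 × 0.100 = 2; upper rank = 20 × 0.900 = 18.
The 2nd smallest replicate is 106.6; the 18th is 111.6.

(106.6, 111.6)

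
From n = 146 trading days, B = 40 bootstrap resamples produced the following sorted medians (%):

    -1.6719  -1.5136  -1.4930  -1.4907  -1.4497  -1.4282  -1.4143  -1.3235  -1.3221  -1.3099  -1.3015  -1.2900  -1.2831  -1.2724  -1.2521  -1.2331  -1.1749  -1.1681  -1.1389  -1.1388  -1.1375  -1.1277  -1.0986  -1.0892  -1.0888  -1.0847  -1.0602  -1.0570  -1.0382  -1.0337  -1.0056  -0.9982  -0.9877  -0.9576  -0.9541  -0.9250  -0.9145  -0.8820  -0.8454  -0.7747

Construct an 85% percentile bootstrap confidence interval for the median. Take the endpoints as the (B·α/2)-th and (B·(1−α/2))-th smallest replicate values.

(-1.4930, -0.9145)

α = 0.15; lower rank = 40 × 0.075 = 3; upper rank = 40 × 0.925 = 37.
The 3rd smallest replicate is -1.4930; the 37th is -0.9145.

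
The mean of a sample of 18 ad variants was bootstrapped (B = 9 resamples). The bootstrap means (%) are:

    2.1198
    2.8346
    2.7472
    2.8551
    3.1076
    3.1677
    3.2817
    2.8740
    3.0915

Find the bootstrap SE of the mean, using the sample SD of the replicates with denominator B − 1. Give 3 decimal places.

SE* = 0.342

Bootstrap SE is the standard deviation of the 9 replicate means.
Mean of replicates: (2.1198 + 2.8346 + 2.7472 + 2.8551 + 3.1076 + 3.1677 + 3.2817 + 2.8740 + 3.0915) / 9 = 26.07920 / 9 = 2.89769
Sum of squared deviations: (−0.77789)² + (−0.06309)² + (−0.15049)² + (−0.04259)² + (+0.20991)² + (+0.27001)² + (+0.38401)² + (−0.02369)² + (+0.19381)² = 0.93611
Variance = 0.93611 / 8 = 0.11701
SE* = √0.11701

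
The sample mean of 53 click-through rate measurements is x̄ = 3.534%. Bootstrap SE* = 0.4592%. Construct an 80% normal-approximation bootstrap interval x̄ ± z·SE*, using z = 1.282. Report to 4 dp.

(2.9453, 4.1227)

Margin = 1.282 × 0.4592 = 0.58869
Interval: 3.534 ± 0.58869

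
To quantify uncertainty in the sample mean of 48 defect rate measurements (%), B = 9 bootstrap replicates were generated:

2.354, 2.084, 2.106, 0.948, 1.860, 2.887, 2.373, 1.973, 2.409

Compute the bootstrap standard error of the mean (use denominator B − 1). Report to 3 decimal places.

Bootstrap SE is the standard deviation of the 9 replicate means.
Mean of replicates: (2.354 + 2.084 + 2.106 + 0.948 + 1.860 + 2.887 + 2.373 + 1.973 + 2.409) / 9 = 18.9940 / 9 = 2.1104
Sum of squared deviations: (+0.2436)² + (−0.0264)² + (−0.0044)² + (−1.1624)² + (−0.2504)² + (+0.7766)² + (+0.2626)² + (−0.1374)² + (+0.2986)² = 2.2540
Variance = 2.2540 / 8 = 0.2818
SE* = √0.2818

SE* = 0.531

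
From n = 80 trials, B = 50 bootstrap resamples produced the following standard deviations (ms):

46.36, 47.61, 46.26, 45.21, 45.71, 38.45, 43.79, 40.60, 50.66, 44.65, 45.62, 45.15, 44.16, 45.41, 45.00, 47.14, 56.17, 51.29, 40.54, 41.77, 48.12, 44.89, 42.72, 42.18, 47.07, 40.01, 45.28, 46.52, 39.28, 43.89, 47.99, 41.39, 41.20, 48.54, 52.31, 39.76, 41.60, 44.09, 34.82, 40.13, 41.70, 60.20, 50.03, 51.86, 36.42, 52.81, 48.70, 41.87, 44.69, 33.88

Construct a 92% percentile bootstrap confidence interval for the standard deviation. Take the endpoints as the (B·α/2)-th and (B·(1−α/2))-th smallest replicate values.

(34.82, 52.81)

Sorted replicates: 33.88, 34.82, 36.42, 38.45, 39.28, 39.76, 40.01, 40.13, 40.54, 40.60, 41.20, 41.39, 41.60, 41.70, 41.77, 41.87, 42.18, 42.72, 43.79, 43.89, 44.09, 44.16, 44.65, 44.69, 44.89, 45.00, 45.15, 45.21, 45.28, 45.41, 45.62, 45.71, 46.26, 46.36, 46.52, 47.07, 47.14, 47.61, 47.99, 48.12, 48.54, 48.70, 50.03, 50.66, 51.29, 51.86, 52.31, 52.81, 56.17, 60.20
α = 0.08; lower rank = 50 × 0.040 = 2; upper rank = 50 × 0.960 = 48.
The 2nd smallest replicate is 34.82; the 48th is 52.81.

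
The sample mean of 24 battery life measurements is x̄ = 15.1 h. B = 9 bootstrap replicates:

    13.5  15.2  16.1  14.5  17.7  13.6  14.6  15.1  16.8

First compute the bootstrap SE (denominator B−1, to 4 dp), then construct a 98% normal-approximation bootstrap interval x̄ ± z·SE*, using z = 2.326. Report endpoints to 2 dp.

Mean of replicates = 15.2333; sum of squared deviations = 15.9200; SE* = √(15.9200/8) = 1.4107
Margin = 2.326 × 1.4107 = 3.281
Interval: 15.1 ± 3.281

(11.82, 18.38)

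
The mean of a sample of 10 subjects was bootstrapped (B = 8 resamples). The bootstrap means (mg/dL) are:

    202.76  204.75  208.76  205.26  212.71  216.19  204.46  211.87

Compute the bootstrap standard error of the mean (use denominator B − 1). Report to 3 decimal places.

Bootstrap SE is the standard deviation of the 8 replicate means.
Mean of replicates: (202.76 + 204.75 + 208.76 + 205.26 + 212.71 + 216.19 + 204.46 + 211.87) / 8 = 1666.7600 / 8 = 208.3450
Sum of squared deviations: (−5.5850)² + (−3.5950)² + (+0.4150)² + (−3.0850)² + (+4.3650)² + (+7.8450)² + (−3.8850)² + (+3.5250)² = 161.9218
Variance = 161.9218 / 7 = 23.1317
SE* = √23.1317

SE* = 4.810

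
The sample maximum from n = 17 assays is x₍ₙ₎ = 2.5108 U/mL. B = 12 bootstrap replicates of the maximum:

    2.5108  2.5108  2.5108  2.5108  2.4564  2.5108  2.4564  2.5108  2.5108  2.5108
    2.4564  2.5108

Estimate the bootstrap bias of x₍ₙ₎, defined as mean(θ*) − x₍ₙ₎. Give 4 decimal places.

bias = −0.0136

mean(θ*) = (2.5108 + 2.5108 + 2.5108 + 2.5108 + 2.4564 + 2.5108 + 2.4564 + 2.5108 + 2.5108 + 2.5108 + 2.4564 + 2.5108) / 12 = 2.49720
bias = 2.49720 − 2.5108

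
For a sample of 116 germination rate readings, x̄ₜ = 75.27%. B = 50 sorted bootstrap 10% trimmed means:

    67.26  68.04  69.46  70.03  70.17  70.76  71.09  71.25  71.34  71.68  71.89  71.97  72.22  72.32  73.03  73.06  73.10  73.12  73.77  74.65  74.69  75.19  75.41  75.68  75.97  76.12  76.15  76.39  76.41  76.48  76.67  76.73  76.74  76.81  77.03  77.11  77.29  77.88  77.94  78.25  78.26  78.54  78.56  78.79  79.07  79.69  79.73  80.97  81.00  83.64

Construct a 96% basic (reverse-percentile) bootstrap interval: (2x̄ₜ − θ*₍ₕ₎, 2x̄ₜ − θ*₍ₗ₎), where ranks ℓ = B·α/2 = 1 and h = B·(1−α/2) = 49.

(69.54, 83.28)

Percentile endpoints at ranks 1 and 49: θ*₍1₎ = 67.26, θ*₍49₎ = 81.00.
Basic interval reflects these around x̄ₜ:
  lower = 2 × 75.27 − 81.00 = 69.54
  upper = 2 × 75.27 − 67.26 = 83.28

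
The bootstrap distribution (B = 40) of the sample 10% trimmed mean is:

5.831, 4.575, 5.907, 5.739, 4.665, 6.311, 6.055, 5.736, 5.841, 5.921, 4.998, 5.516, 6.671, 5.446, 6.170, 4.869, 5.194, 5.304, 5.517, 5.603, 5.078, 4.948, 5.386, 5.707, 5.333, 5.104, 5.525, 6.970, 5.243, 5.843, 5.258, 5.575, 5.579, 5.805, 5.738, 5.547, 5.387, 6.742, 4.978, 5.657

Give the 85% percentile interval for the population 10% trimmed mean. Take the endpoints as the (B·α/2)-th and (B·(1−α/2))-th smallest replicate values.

(4.869, 6.311)

Sorted replicates: 4.575, 4.665, 4.869, 4.948, 4.978, 4.998, 5.078, 5.104, 5.194, 5.243, 5.258, 5.304, 5.333, 5.386, 5.387, 5.446, 5.516, 5.517, 5.525, 5.547, 5.575, 5.579, 5.603, 5.657, 5.707, 5.736, 5.738, 5.739, 5.805, 5.831, 5.841, 5.843, 5.907, 5.921, 6.055, 6.170, 6.311, 6.671, 6.742, 6.970
α = 0.15; lower rank = 40 × 0.075 = 3; upper rank = 40 × 0.925 = 37.
The 3rd smallest replicate is 4.869; the 37th is 6.311.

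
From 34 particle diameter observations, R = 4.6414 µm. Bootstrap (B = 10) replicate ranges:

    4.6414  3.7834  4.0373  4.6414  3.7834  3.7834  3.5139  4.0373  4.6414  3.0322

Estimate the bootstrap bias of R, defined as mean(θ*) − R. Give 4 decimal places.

mean(θ*) = (4.6414 + 3.7834 + 4.0373 + 4.6414 + 3.7834 + 3.7834 + 3.5139 + 4.0373 + 4.6414 + 3.0322) / 10 = 3.98951
bias = 3.98951 − 4.6414

bias = −0.6519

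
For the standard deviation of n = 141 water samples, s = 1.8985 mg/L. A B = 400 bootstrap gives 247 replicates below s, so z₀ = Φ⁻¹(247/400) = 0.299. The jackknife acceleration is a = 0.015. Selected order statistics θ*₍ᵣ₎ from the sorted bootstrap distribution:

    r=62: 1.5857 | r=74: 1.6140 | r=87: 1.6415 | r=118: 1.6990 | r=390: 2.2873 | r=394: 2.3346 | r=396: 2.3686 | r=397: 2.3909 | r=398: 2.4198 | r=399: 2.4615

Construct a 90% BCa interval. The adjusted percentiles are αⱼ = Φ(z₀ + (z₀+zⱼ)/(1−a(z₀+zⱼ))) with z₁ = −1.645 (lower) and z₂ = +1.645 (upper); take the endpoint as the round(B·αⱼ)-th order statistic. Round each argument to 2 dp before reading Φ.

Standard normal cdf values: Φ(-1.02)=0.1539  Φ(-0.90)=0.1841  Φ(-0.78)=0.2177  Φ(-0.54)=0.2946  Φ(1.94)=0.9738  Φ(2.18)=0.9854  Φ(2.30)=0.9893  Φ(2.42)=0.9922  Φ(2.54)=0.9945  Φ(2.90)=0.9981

Lower: z₀ + z₁ = 0.299 + (-1.645) = -1.346; 1 − a(z₀+z₁) = 1 − (0.015)(-1.346) = 1.0202; argument = 0.299 + (-1.346)/1.0202 = -1.0204 → -1.02.
α₁ = Φ(-1.02) = 0.1539; rank = round(400 × 0.1539) = 62; θ*₍62₎ = 1.5857.
Upper: z₀ + z₂ = 1.944; 1 − a(z₀+z₂) = 0.9708; argument = 2.3014 → 2.30; α₂ = 0.9893; rank = 396; θ*₍396₎ = 2.3686.

(1.5857, 2.3686)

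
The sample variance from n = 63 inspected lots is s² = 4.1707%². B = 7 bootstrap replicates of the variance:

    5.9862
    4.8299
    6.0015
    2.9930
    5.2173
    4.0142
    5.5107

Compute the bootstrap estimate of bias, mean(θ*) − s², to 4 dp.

bias = +0.7654

mean(θ*) = (5.9862 + 4.8299 + 6.0015 + 2.9930 + 5.2173 + 4.0142 + 5.5107) / 7 = 4.93611
bias = 4.93611 − 4.1707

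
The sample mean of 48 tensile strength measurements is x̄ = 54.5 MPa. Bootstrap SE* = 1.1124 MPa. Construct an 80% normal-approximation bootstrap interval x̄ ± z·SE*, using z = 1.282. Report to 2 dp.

(53.07, 55.93)

Margin = 1.282 × 1.1124 = 1.426
Interval: 54.5 ± 1.426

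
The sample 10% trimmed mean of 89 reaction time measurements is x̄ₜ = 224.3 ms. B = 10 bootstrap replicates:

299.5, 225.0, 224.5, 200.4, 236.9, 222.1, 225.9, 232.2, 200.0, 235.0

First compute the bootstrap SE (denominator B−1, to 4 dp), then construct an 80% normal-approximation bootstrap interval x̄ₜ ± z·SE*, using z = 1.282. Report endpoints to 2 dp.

(189.01, 259.59)

Mean of replicates = 230.1500; sum of squared deviations = 6818.1050; SE* = √(6818.1050/9) = 27.5239
Margin = 1.282 × 27.5239 = 35.286
Interval: 224.3 ± 35.286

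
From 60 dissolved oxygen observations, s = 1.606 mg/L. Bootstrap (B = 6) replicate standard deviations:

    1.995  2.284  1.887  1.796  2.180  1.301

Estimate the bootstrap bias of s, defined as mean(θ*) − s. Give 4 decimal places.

mean(θ*) = (1.995 + 2.284 + 1.887 + 1.796 + 2.180 + 1.301) / 6 = 1.90717
bias = 1.90717 − 1.606

bias = +0.3012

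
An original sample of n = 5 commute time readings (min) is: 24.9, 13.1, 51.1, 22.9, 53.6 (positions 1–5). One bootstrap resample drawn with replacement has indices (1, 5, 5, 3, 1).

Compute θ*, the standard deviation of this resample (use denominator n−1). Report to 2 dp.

Resample values: 24.9, 53.6, 53.6, 51.1, 24.9.
Mean = 41.6200; sum of squared deviations = 936.0280
s² = 936.0280 / 4 = 234.0070
s = √234.0070 = 15.30

θ* = 15.30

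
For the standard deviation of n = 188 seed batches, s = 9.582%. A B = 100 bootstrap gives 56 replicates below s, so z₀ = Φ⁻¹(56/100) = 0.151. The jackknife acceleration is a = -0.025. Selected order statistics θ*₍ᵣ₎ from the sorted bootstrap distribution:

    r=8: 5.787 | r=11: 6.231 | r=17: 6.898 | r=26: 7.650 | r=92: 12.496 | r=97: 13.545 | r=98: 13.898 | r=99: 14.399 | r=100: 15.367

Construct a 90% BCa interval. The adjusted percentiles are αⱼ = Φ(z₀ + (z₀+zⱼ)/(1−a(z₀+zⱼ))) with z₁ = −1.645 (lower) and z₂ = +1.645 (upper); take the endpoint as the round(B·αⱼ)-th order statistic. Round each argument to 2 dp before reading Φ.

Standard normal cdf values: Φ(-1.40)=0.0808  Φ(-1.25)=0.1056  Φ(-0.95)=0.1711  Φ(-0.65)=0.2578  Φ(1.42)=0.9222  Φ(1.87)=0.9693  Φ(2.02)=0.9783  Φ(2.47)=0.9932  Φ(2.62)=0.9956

(5.787, 13.545)

Lower: z₀ + z₁ = 0.151 + (-1.645) = -1.494; 1 − a(z₀+z₁) = 1 − (-0.025)(-1.494) = 0.9627; argument = 0.151 + (-1.494)/0.9627 = -1.4010 → -1.40.
α₁ = Φ(-1.40) = 0.0808; rank = round(100 × 0.0808) = 8; θ*₍8₎ = 5.787.
Upper: z₀ + z₂ = 1.796; 1 − a(z₀+z₂) = 1.0449; argument = 1.8698 → 1.87; α₂ = 0.9693; rank = 97; θ*₍97₎ = 13.545.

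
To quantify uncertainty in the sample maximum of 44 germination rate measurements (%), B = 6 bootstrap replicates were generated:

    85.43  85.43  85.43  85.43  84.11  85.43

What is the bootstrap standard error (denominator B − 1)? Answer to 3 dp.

SE* = 0.539

Bootstrap SE is the standard deviation of the 6 replicate maximums.
Mean of replicates: (85.43 + 85.43 + 85.43 + 85.43 + 84.11 + 85.43) / 6 = 511.2600 / 6 = 85.2100
Sum of squared deviations: (+0.2200)² + (+0.2200)² + (+0.2200)² + (+0.2200)² + (−1.1000)² + (+0.2200)² = 1.4520
Variance = 1.4520 / 5 = 0.2904
SE* = √0.2904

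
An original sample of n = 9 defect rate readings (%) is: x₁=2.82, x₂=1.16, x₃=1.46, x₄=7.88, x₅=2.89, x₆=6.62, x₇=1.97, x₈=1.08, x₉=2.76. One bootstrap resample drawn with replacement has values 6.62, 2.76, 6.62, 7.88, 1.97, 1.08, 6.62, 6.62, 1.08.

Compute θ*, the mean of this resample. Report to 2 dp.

Mean = (6.62 + 2.76 + 6.62 + 7.88 + 1.97 + 1.08 + 6.62 + 6.62 + 1.08) / 9 = 41.250 / 9 = 4.58

θ* = 4.58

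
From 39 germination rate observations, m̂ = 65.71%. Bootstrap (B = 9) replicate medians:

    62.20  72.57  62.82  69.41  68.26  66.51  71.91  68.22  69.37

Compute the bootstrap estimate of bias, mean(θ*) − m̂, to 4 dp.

mean(θ*) = (62.20 + 72.57 + 62.82 + 69.41 + 68.26 + 66.51 + 71.91 + 68.22 + 69.37) / 9 = 67.91889
bias = 67.91889 − 65.71

bias = +2.2089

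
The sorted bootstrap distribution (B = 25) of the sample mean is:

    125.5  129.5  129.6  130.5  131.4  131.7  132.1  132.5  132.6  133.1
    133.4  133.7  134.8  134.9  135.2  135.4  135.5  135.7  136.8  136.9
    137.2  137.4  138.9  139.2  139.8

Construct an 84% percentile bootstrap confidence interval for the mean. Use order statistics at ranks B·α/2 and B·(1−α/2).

α = 0.16; lower rank = 25 × 0.080 = 2; upper rank = 25 × 0.920 = 23.
The 2nd smallest replicate is 129.5; the 23rd is 138.9.

(129.5, 138.9)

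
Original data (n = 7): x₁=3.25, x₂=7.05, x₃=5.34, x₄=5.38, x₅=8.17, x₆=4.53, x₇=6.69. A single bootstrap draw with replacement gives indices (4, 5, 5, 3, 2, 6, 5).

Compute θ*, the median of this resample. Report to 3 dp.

θ* = 7.050

Resample values: 5.38, 8.17, 8.17, 5.34, 7.05, 4.53, 8.17.
Sorted: 4.53, 5.34, 5.38, 7.05, 8.17, 8.17, 8.17
Median = middle value = 7.050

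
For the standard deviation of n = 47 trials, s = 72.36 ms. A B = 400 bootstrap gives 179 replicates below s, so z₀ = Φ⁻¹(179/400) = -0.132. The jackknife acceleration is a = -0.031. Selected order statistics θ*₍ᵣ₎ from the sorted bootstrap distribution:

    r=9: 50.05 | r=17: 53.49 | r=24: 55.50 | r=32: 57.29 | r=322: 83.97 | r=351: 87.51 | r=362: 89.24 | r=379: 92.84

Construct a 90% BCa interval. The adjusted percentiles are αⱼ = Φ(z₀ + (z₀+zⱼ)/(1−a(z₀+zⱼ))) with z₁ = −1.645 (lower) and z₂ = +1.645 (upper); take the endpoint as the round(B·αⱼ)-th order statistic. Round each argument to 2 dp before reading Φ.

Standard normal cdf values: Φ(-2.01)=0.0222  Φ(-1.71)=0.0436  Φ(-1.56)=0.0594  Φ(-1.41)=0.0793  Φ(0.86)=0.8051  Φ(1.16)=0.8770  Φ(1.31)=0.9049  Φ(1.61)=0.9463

(50.05, 89.24)

Lower: z₀ + z₁ = -0.132 + (-1.645) = -1.777; 1 − a(z₀+z₁) = 1 − (-0.031)(-1.777) = 0.9449; argument = -0.132 + (-1.777)/0.9449 = -2.0126 → -2.01.
α₁ = Φ(-2.01) = 0.0222; rank = round(400 × 0.0222) = 9; θ*₍9₎ = 50.05.
Upper: z₀ + z₂ = 1.513; 1 − a(z₀+z₂) = 1.0469; argument = 1.3132 → 1.31; α₂ = 0.9049; rank = 362; θ*₍362₎ = 89.24.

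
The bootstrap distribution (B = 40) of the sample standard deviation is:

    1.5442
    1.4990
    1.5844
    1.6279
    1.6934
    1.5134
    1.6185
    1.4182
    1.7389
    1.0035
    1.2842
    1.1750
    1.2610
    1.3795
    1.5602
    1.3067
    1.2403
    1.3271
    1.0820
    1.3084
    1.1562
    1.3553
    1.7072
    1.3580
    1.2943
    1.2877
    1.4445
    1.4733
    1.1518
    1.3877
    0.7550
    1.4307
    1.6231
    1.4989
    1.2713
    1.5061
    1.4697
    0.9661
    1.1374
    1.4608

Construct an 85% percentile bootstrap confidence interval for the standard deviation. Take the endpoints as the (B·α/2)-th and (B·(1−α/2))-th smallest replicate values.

(1.0035, 1.6279)

Sorted replicates: 0.7550, 0.9661, 1.0035, 1.0820, 1.1374, 1.1518, 1.1562, 1.1750, 1.2403, 1.2610, 1.2713, 1.2842, 1.2877, 1.2943, 1.3067, 1.3084, 1.3271, 1.3553, 1.3580, 1.3795, 1.3877, 1.4182, 1.4307, 1.4445, 1.4608, 1.4697, 1.4733, 1.4989, 1.4990, 1.5061, 1.5134, 1.5442, 1.5602, 1.5844, 1.6185, 1.6231, 1.6279, 1.6934, 1.7072, 1.7389
α = 0.15; lower rank = 40 × 0.075 = 3; upper rank = 40 × 0.925 = 37.
The 3rd smallest replicate is 1.0035; the 37th is 1.6279.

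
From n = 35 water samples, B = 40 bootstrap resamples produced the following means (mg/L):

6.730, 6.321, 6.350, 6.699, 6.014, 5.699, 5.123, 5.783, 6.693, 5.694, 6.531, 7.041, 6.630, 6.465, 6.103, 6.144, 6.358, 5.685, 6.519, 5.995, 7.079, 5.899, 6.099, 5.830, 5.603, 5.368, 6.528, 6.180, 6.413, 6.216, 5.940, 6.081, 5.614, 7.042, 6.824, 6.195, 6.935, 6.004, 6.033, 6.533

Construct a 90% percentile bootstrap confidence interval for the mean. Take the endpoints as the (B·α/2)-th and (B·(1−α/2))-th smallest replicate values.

(5.368, 7.041)

Sorted replicates: 5.123, 5.368, 5.603, 5.614, 5.685, 5.694, 5.699, 5.783, 5.830, 5.899, 5.940, 5.995, 6.004, 6.014, 6.033, 6.081, 6.099, 6.103, 6.144, 6.180, 6.195, 6.216, 6.321, 6.350, 6.358, 6.413, 6.465, 6.519, 6.528, 6.531, 6.533, 6.630, 6.693, 6.699, 6.730, 6.824, 6.935, 7.041, 7.042, 7.079
α = 0.10; lower rank = 40 × 0.050 = 2; upper rank = 40 × 0.950 = 38.
The 2nd smallest replicate is 5.368; the 38th is 7.041.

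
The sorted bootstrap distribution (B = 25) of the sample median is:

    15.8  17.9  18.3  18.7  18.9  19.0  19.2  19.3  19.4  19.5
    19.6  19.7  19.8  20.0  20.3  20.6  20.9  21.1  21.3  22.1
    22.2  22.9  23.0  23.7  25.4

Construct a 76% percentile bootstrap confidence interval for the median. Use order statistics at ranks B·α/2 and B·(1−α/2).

α = 0.24; lower rank = 25 × 0.120 = 3; upper rank = 25 × 0.880 = 22.
The 3rd smallest replicate is 18.3; the 22nd is 22.9.

(18.3, 22.9)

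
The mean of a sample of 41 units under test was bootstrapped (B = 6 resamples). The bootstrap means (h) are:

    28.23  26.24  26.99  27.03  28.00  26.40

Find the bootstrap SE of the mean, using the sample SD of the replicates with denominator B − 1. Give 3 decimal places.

Bootstrap SE is the standard deviation of the 6 replicate means.
Mean of replicates: (28.23 + 26.24 + 26.99 + 27.03 + 28.00 + 26.40) / 6 = 162.8900 / 6 = 27.1483
Sum of squared deviations: (+1.0817)² + (−0.9083)² + (−0.1583)² + (−0.1183)² + (+0.8517)² + (−0.7483)² = 3.3195
Variance = 3.3195 / 5 = 0.6639
SE* = √0.6639

SE* = 0.815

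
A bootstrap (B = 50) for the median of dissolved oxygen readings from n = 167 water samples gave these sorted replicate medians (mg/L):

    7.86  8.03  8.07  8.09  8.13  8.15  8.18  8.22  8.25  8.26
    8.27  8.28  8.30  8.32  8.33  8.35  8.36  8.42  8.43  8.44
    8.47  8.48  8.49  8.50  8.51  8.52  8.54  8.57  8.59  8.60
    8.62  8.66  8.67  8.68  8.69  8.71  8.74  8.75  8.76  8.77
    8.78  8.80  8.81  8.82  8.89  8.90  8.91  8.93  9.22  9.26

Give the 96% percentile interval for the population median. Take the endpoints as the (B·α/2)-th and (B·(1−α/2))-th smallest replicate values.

α = 0.04; lower rank = 50 × 0.020 = 1; upper rank = 50 × 0.980 = 49.
The 1st smallest replicate is 7.86; the 49th is 9.22.

(7.86, 9.22)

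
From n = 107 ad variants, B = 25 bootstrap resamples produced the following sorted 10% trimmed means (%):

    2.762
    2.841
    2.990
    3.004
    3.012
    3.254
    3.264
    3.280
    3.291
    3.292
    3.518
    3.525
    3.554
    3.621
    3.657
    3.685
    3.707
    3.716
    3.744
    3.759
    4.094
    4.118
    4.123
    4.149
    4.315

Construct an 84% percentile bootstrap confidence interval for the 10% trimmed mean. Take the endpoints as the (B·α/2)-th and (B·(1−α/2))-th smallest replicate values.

α = 0.16; lower rank = 25 × 0.080 = 2; upper rank = 25 × 0.920 = 23.
The 2nd smallest replicate is 2.841; the 23rd is 4.123.

(2.841, 4.123)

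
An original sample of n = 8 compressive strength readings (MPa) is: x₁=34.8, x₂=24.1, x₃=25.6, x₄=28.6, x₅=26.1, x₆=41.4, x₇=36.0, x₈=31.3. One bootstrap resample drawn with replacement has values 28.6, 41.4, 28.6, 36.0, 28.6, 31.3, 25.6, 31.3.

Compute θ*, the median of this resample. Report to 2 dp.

θ* = 29.95

Sorted: 25.6, 28.6, 28.6, 28.6, 31.3, 31.3, 36.0, 41.4
Median = average of the two middle values = 29.95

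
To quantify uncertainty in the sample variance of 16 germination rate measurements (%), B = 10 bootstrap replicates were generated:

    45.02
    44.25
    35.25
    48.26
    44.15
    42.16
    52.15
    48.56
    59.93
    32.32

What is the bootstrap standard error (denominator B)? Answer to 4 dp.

Bootstrap SE is the standard deviation of the 10 replicate variances.
Mean of replicates: (45.02 + 44.25 + 35.25 + 48.26 + 44.15 + 42.16 + 52.15 + 48.56 + 59.93 + 32.32) / 10 = 452.05000 / 10 = 45.20500
Sum of squared deviations: (−0.18500)² + (−0.95500)² + (−9.95500)² + (+3.05500)² + (−1.05500)² + (−3.04500)² + (+6.94500)² + (+3.35500)² + (+14.72500)² + (−12.88500)² = 562.10425
Variance = 562.10425 / 10 = 56.21043
SE* = √56.21043

SE* = 7.4974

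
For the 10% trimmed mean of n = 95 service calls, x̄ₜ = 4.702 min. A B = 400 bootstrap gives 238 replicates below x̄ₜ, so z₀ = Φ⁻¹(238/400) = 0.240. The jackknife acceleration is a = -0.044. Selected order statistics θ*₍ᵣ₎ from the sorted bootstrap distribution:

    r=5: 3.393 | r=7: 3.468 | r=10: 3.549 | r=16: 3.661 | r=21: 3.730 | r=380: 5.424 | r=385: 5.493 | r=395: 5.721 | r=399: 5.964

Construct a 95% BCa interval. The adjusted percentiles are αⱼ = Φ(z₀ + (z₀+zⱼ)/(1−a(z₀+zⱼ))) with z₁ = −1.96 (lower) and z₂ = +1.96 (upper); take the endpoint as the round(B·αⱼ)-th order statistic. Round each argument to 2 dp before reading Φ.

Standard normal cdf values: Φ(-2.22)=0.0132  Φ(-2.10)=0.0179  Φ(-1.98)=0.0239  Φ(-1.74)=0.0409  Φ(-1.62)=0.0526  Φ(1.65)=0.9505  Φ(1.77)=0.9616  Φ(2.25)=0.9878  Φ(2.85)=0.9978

(3.730, 5.721)

Lower: z₀ + z₁ = 0.240 + (-1.960) = -1.720; 1 − a(z₀+z₁) = 1 − (-0.044)(-1.720) = 0.9243; argument = 0.240 + (-1.720)/0.9243 = -1.6208 → -1.62.
α₁ = Φ(-1.62) = 0.0526; rank = round(400 × 0.0526) = 21; θ*₍21₎ = 3.730.
Upper: z₀ + z₂ = 2.200; 1 − a(z₀+z₂) = 1.0968; argument = 2.2458 → 2.25; α₂ = 0.9878; rank = 395; θ*₍395₎ = 5.721.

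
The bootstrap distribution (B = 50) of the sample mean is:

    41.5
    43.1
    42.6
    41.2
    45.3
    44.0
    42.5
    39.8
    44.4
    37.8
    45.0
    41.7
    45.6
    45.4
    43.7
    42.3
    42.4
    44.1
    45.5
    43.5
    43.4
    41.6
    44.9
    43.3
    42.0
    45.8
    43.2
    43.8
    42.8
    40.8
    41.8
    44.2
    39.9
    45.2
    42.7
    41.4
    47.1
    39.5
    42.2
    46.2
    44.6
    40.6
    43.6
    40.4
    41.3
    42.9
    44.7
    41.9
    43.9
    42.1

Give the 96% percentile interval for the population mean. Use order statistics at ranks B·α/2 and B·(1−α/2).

Sorted replicates: 37.8, 39.5, 39.8, 39.9, 40.4, 40.6, 40.8, 41.2, 41.3, 41.4, 41.5, 41.6, 41.7, 41.8, 41.9, 42.0, 42.1, 42.2, 42.3, 42.4, 42.5, 42.6, 42.7, 42.8, 42.9, 43.1, 43.2, 43.3, 43.4, 43.5, 43.6, 43.7, 43.8, 43.9, 44.0, 44.1, 44.2, 44.4, 44.6, 44.7, 44.9, 45.0, 45.2, 45.3, 45.4, 45.5, 45.6, 45.8, 46.2, 47.1
α = 0.04; lower rank = 50 × 0.020 = 1; upper rank = 50 × 0.980 = 49.
The 1st smallest replicate is 37.8; the 49th is 46.2.

(37.8, 46.2)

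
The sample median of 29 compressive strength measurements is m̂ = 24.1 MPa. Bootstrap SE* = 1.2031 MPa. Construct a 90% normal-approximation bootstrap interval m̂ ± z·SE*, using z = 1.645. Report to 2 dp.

(22.12, 26.08)

Margin = 1.645 × 1.2031 = 1.979
Interval: 24.1 ± 1.979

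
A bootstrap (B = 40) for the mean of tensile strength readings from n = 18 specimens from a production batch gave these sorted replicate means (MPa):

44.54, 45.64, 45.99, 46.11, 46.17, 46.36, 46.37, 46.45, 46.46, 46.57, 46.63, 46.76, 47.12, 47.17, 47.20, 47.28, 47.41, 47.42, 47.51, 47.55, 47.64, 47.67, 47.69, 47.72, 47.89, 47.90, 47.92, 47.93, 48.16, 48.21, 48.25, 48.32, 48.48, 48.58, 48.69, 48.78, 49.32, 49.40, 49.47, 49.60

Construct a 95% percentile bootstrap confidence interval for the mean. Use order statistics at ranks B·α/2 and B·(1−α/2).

(44.54, 49.47)

α = 0.05; lower rank = 40 × 0.025 = 1; upper rank = 40 × 0.975 = 39.
The 1st smallest replicate is 44.54; the 39th is 49.47.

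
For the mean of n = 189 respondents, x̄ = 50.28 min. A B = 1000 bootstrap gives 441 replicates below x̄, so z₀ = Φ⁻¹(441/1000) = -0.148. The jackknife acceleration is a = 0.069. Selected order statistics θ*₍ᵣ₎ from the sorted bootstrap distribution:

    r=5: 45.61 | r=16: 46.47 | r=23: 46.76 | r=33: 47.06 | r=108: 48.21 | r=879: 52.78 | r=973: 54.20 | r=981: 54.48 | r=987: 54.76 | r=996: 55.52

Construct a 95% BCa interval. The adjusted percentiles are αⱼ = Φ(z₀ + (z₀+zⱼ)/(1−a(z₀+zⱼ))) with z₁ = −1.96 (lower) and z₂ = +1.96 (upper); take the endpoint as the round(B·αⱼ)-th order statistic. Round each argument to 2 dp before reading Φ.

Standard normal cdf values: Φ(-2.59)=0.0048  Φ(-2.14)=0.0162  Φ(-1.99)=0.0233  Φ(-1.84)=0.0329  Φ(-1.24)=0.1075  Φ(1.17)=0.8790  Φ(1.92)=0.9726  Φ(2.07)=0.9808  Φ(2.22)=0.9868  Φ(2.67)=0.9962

Lower: z₀ + z₁ = -0.148 + (-1.960) = -2.108; 1 − a(z₀+z₁) = 1 − (0.069)(-2.108) = 1.1455; argument = -0.148 + (-2.108)/1.1455 = -1.9883 → -1.99.
α₁ = Φ(-1.99) = 0.0233; rank = round(1000 × 0.0233) = 23; θ*₍23₎ = 46.76.
Upper: z₀ + z₂ = 1.812; 1 − a(z₀+z₂) = 0.8750; argument = 1.9229 → 1.92; α₂ = 0.9726; rank = 973; θ*₍973₎ = 54.20.

(46.76, 54.20)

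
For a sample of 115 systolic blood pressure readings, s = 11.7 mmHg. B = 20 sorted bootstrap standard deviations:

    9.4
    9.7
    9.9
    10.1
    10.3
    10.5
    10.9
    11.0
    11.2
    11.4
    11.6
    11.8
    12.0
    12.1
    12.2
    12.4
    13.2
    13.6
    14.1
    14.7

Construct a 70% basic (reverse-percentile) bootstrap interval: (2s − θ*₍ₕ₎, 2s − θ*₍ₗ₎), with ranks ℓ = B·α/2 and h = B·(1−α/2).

(10.2, 13.5)

Percentile endpoints at ranks 3 and 17: θ*₍3₎ = 9.9, θ*₍17₎ = 13.2.
Basic interval reflects these around s:
  lower = 2 × 11.7 − 13.2 = 10.2
  upper = 2 × 11.7 − 9.9 = 13.5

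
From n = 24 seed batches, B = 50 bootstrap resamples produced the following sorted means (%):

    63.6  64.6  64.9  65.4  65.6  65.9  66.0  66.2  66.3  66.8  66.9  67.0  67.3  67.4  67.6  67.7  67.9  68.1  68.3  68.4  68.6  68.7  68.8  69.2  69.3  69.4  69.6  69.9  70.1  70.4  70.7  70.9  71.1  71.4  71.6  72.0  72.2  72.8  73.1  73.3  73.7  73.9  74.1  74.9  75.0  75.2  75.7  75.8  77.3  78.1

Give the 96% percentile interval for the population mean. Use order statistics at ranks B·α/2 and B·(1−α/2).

(63.6, 77.3)

α = 0.04; lower rank = 50 × 0.020 = 1; upper rank = 50 × 0.980 = 49.
The 1st smallest replicate is 63.6; the 49th is 77.3.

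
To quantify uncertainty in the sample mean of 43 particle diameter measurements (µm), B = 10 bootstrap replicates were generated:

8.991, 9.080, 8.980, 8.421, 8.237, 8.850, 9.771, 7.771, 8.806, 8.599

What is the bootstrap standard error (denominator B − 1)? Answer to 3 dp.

SE* = 0.540

Bootstrap SE is the standard deviation of the 10 replicate means.
Mean of replicates: (8.991 + 9.080 + 8.980 + 8.421 + 8.237 + 8.850 + 9.771 + 7.771 + 8.806 + 8.599) / 10 = 87.5060 / 10 = 8.7506
Sum of squared deviations: (+0.2404)² + (+0.3294)² + (+0.2294)² + (−0.3296)² + (−0.5136)² + (+0.0994)² + (+1.0204)² + (−0.9796)² + (+0.0554)² + (−0.1516)² = 2.6281
Variance = 2.6281 / 9 = 0.2920
SE* = √0.2920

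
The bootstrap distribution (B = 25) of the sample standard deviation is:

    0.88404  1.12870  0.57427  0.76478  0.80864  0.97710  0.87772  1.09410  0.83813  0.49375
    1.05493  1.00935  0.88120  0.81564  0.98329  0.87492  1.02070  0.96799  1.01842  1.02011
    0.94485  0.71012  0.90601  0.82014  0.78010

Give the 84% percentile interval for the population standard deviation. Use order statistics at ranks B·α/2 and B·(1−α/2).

Sorted replicates: 0.49375, 0.57427, 0.71012, 0.76478, 0.78010, 0.80864, 0.81564, 0.82014, 0.83813, 0.87492, 0.87772, 0.88120, 0.88404, 0.90601, 0.94485, 0.96799, 0.97710, 0.98329, 1.00935, 1.01842, 1.02011, 1.02070, 1.05493, 1.09410, 1.12870
α = 0.16; lower rank = 25 × 0.080 = 2; upper rank = 25 × 0.920 = 23.
The 2nd smallest replicate is 0.57427; the 23rd is 1.05493.

(0.57427, 1.05493)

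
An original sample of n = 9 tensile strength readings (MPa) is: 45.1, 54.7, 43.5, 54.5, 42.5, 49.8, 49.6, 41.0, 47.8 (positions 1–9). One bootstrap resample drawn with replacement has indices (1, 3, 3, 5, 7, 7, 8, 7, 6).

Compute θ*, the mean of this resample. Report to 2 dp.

θ* = 46.02

Resample values: 45.1, 43.5, 43.5, 42.5, 49.6, 49.6, 41.0, 49.6, 49.8.
Mean = (45.1 + 43.5 + 43.5 + 42.5 + 49.6 + 49.6 + 41.0 + 49.6 + 49.8) / 9 = 414.20 / 9 = 46.02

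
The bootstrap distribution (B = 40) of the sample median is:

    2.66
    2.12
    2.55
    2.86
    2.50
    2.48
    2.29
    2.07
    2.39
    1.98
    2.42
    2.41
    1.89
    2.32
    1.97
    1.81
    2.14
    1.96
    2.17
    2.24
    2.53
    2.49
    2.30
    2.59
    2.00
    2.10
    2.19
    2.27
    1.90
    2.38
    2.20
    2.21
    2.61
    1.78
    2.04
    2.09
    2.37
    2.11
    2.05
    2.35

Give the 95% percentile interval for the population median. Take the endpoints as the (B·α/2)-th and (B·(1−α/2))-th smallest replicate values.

(1.78, 2.66)

Sorted replicates: 1.78, 1.81, 1.89, 1.90, 1.96, 1.97, 1.98, 2.00, 2.04, 2.05, 2.07, 2.09, 2.10, 2.11, 2.12, 2.14, 2.17, 2.19, 2.20, 2.21, 2.24, 2.27, 2.29, 2.30, 2.32, 2.35, 2.37, 2.38, 2.39, 2.41, 2.42, 2.48, 2.49, 2.50, 2.53, 2.55, 2.59, 2.61, 2.66, 2.86
α = 0.05; lower rank = 40 × 0.025 = 1; upper rank = 40 × 0.975 = 39.
The 1st smallest replicate is 1.78; the 39th is 2.66.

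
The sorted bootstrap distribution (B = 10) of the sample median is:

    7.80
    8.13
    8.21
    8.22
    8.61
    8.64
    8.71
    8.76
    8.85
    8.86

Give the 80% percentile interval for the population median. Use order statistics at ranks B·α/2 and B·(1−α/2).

(7.80, 8.85)

α = 0.20; lower rank = 10 × 0.100 = 1; upper rank = 10 × 0.900 = 9.
The 1st smallest replicate is 7.80; the 9th is 8.85.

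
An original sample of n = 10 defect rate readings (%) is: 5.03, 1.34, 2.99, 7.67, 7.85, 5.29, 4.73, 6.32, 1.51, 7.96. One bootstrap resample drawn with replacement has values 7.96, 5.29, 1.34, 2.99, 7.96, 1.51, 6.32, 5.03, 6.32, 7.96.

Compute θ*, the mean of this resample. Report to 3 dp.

Mean = (7.96 + 5.29 + 1.34 + 2.99 + 7.96 + 1.51 + 6.32 + 5.03 + 6.32 + 7.96) / 10 = 52.680 / 10 = 5.268

θ* = 5.268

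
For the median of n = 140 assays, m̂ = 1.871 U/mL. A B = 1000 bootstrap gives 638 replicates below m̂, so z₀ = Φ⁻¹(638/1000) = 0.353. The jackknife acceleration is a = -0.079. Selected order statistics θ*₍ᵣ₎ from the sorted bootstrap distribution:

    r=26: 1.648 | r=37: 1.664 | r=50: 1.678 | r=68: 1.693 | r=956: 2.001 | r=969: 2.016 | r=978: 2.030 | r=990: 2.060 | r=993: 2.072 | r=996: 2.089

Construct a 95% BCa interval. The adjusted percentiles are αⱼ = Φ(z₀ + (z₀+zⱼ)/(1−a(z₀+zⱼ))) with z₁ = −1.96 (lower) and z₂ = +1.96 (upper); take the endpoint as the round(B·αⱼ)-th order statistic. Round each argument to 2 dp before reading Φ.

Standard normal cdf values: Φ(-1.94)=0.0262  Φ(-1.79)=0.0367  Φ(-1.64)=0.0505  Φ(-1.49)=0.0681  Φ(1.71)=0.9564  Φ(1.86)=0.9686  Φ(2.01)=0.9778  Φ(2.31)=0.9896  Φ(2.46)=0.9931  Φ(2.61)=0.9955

Lower: z₀ + z₁ = 0.353 + (-1.960) = -1.607; 1 − a(z₀+z₁) = 1 − (-0.079)(-1.607) = 0.8730; argument = 0.353 + (-1.607)/0.8730 = -1.4877 → -1.49.
α₁ = Φ(-1.49) = 0.0681; rank = round(1000 × 0.0681) = 68; θ*₍68₎ = 1.693.
Upper: z₀ + z₂ = 2.313; 1 − a(z₀+z₂) = 1.1827; argument = 2.3086 → 2.31; α₂ = 0.9896; rank = 990; θ*₍990₎ = 2.060.

(1.693, 2.060)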